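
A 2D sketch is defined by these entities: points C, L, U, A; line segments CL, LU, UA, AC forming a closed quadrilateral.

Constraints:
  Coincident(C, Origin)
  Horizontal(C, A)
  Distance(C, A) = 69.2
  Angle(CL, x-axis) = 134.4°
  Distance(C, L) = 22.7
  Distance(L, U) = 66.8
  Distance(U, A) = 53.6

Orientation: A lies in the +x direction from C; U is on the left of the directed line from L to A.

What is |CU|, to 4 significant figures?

63.97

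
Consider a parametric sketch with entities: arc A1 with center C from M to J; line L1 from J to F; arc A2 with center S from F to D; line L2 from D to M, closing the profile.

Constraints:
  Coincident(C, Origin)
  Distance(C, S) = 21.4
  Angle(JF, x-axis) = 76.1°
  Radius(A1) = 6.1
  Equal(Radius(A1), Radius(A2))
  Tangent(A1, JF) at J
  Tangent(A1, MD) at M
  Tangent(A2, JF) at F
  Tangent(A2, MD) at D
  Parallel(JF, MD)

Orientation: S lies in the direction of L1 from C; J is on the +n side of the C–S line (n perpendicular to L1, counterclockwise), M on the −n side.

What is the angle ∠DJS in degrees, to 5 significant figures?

13.777°

The slot axis is L1's direction at 76.1°, so u = (cos 76.1°, sin 76.1°) = (0.24023, 0.97072) and n = (−sin 76.1°, cos 76.1°) = (-0.97072, 0.24023). C is at the origin and S lies 21.4 along u from C, so S = 21.4·u = (5.1409, 20.773). Tangency of A1 to both parallel lines with radius 6.1 puts J and M at C ± 6.1·n: J = (-5.9214, 1.4654), M = (5.9214, -1.4654). Equal radii place F and D the same way about S: F = S + 6.1·n = (-0.78049, 22.239), D = S − 6.1·n = (11.062, 19.308). Then cos ∠DJS = JD·JS / (|JD||JS|), giving 13.777°.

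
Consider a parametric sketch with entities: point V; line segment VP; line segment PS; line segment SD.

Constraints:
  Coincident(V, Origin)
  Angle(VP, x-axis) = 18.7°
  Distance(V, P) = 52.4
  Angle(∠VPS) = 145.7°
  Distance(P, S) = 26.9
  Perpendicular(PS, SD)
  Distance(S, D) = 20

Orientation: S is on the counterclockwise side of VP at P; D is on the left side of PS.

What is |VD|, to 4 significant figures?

70.83

V is at the origin; VP runs at 18.7° with length 52.4, so P = 52.4·(cos 18.7°, sin 18.7°) = (49.63, 16.80). ∠VPS = 145.7°, so PS runs at 18.7° + (180° − 145.7°) = 53.00° from the x-axis; with |PS| = 26.9, S = P + 26.9·(cos 53.00°, sin 53.00°) = (65.82, 38.28). PS is perpendicular to SD; with |SD| = 20.0 on the left of PS, D = S + 20.0·(-0.7986, 0.6018) = (49.85, 50.32). Then |VD| = |D − V| = 70.83.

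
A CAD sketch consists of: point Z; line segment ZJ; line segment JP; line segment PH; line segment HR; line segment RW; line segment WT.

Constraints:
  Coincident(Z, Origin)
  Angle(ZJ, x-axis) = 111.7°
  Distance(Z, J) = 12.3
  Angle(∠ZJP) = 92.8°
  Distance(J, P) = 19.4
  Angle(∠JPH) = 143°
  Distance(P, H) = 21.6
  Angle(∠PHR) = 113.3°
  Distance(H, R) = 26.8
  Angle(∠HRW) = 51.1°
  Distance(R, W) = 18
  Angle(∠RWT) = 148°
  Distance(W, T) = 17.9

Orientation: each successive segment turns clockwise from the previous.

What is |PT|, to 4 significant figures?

7.126

Z is at the origin; ZJ runs at 111.7° with length 12.3, so J = (-4.548, 11.43). ∠ZJP = 92.8° gives JP at 24.50° from the x-axis; with |JP| = 19.4, P = (13.11, 19.47). ∠JPH = 143.0° gives PH at -12.50° from the x-axis; with |PH| = 21.6, H = (34.19, 14.80). ∠PHR = 113.3° gives HR at -79.20° from the x-axis; with |HR| = 26.8, R = (39.22, -11.53). ∠HRW = 51.1° gives RW at 151.9° from the x-axis; with |RW| = 18.0, W = (23.34, -3.049). ∠RWT = 148.0° gives WT at 119.9° from the x-axis; with |WT| = 17.9, T = (14.41, 12.47). Then |PT| = |T − P| = 7.126.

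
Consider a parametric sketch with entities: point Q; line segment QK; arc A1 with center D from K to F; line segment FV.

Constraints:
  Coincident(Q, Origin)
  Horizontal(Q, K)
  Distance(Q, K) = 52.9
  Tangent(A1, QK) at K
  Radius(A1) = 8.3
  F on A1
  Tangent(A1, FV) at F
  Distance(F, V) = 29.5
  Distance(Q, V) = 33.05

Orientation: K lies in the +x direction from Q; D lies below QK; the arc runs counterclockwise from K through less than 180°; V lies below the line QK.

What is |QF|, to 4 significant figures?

47.50

Checks: |DF| = 8.300 ✓; ∠(DF, FV) = 90.00° ✓; |FV| = 29.50 ✓; |QV| = 33.05 ✓.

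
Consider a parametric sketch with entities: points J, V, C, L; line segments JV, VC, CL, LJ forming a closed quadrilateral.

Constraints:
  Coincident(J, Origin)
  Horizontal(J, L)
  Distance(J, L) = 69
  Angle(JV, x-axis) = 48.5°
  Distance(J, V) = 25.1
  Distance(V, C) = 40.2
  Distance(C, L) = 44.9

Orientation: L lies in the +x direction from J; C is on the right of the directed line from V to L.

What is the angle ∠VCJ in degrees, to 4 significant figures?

38.29°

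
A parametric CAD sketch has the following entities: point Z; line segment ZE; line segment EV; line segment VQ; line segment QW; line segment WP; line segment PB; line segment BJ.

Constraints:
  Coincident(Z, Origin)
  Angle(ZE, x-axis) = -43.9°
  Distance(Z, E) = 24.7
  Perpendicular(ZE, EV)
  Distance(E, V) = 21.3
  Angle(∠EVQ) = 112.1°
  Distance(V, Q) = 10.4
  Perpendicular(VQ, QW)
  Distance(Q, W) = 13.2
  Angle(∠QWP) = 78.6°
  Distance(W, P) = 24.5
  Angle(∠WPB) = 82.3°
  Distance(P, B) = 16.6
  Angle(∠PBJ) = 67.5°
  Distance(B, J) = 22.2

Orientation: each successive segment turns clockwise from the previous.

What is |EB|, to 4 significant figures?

27.06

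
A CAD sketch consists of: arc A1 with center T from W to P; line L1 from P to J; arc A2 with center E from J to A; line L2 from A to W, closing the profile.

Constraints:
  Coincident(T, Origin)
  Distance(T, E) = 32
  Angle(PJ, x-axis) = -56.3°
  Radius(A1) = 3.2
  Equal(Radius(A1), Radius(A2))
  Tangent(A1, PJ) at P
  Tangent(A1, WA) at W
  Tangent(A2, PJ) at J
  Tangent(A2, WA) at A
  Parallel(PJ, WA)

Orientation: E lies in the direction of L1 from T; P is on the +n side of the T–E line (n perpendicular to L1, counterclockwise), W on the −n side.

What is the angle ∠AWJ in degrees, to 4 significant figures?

11.31°

Tangency of A1 to both parallel lines with radius 3.2 puts P and W at T ± 3.2·n: P = (2.662, 1.776), W = (-2.662, -1.776). Equal radii place J and A the same way about E: J = E + 3.2·n = (20.42, -24.85), A = E − 3.2·n = (15.09, -28.40). Then cos ∠AWJ = WA·WJ / (|WA||WJ|), giving 11.31°.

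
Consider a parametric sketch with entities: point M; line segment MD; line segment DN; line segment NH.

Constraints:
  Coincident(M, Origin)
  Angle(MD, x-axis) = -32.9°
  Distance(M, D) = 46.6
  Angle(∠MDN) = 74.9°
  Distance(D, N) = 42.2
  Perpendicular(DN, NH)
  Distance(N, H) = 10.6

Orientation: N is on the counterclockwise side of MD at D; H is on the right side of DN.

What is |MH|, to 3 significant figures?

63.2

M is at the origin; MD runs at -32.9° with length 46.6, so D = 46.6·(cos -32.9°, sin -32.9°) = (39.1, -25.3). ∠MDN = 74.9°, so DN runs at -32.9° + (180° − 74.9°) = 72.2° from the x-axis; with |DN| = 42.2, N = D + 42.2·(cos 72.2°, sin 72.2°) = (52.0, 14.9). DN ⟂ NH; with |NH| = 10.6 on the right of DN, H = N + 10.6·(0.952, -0.306) = (62.1, 11.6). Then |MH| = |H − M| = 63.2.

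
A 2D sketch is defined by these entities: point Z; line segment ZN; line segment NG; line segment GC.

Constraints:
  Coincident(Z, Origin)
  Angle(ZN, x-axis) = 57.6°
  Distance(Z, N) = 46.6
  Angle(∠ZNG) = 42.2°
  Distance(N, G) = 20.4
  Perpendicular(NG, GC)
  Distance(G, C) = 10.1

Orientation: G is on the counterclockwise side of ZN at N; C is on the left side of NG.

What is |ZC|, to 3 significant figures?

25.5

∠ZNG = 42.2°, so NG runs at 57.6° + (180° − 42.2°) = 195° from the x-axis; with |NG| = 20.4, G = N + 20.4·(cos 195°, sin 195°) = (5.30, 33.9). NG ⟂ GC; with |GC| = 10.1 on the left of NG, C = G + 10.1·(0.266, -0.964) = (7.98, 24.2). Then |ZC| = |C − Z| = 25.5.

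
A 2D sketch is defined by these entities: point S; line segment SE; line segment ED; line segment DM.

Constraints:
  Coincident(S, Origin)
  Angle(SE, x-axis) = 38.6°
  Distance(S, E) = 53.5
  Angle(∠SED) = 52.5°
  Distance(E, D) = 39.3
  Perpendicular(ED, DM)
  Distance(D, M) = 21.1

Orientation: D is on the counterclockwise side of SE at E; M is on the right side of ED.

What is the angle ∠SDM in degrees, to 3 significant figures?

171°

S is at the origin; SE runs at 38.6° with length 53.5, so E = 53.5·(cos 38.6°, sin 38.6°) = (41.8, 33.4). ∠SED = 52.5°, so ED runs at 38.6° + (180° − 52.5°) = 166° from the x-axis; with |ED| = 39.3, D = E + 39.3·(cos 166°, sin 166°) = (3.66, 42.8). ED is perpendicular to DM; with |DM| = 21.1 on the right of ED, M = D + 21.1·(0.240, 0.971) = (8.73, 63.3). Then cos ∠SDM = DS·DM / (|DS||DM|), giving 171°.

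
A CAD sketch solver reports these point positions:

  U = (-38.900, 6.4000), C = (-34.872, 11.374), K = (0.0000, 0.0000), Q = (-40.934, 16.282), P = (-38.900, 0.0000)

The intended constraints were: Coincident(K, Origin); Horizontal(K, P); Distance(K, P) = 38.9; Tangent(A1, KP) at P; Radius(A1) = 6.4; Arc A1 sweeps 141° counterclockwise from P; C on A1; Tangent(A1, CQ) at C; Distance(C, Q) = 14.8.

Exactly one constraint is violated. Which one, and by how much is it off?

Distance(C, Q) = 14.8 — off by 7.00.

K = (0.00, 0.00) ✓; K.y = 0.00, P.y = 0.00 ✓; |KP| = 38.90 ✓; ∠(UP, PK) = 90.00° ✓; |UP| = 6.400 ✓; bearing(U→C) − bearing(U→P) = 141.0° ✓; |UC| = 6.400 ✓; ∠(UC, CQ) = 89.99° ✓; |CQ| = 7.800 ✗.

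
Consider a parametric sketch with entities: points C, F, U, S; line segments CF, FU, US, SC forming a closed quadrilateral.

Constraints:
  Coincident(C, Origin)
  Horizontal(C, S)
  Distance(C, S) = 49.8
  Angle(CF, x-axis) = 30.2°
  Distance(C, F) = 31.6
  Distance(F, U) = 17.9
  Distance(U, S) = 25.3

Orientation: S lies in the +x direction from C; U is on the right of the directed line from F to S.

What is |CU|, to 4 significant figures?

24.63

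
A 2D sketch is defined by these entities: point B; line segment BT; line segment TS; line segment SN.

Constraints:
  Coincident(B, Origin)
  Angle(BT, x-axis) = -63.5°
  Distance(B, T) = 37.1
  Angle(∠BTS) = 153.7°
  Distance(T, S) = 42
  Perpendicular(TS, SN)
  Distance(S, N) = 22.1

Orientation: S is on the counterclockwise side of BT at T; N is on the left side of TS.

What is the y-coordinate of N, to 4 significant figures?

-40.99

B is at the origin; BT runs at -63.5° with length 37.1, so T = 37.1·(cos -63.5°, sin -63.5°) = (16.55, -33.20). ∠BTS = 153.7°, so TS runs at -63.5° + (180° − 153.7°) = -37.20° from the x-axis; with |TS| = 42.0, S = T + 42.0·(cos -37.20°, sin -37.20°) = (50.01, -58.60). TS is perpendicular to SN; with |SN| = 22.1 on the left of TS, N = S + 22.1·(0.6046, 0.7965) = (63.37, -40.99). So N.y = -40.99.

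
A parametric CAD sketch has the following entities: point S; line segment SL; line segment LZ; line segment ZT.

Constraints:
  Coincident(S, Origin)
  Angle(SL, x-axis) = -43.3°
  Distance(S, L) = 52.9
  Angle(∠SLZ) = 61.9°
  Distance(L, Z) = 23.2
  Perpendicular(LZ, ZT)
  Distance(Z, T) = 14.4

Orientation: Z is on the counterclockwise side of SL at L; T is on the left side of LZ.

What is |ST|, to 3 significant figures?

32.3

S is at the origin; SL runs at -43.3° with length 52.9, so L = 52.9·(cos -43.3°, sin -43.3°) = (38.5, -36.3). ∠SLZ = 61.9°, so LZ runs at -43.3° + (180° − 61.9°) = 74.8° from the x-axis; with |LZ| = 23.2, Z = L + 23.2·(cos 74.8°, sin 74.8°) = (44.6, -13.9). LZ is perpendicular to ZT; with |ZT| = 14.4 on the left of LZ, T = Z + 14.4·(-0.965, 0.262) = (30.7, -10.1). Then |ST| = |T − S| = 32.3.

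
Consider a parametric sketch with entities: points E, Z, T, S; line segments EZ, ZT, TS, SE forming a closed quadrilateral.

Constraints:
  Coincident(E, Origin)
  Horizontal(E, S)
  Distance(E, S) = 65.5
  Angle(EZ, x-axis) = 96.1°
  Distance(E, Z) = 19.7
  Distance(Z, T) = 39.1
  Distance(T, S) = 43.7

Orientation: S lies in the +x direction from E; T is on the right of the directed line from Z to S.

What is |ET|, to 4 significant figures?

25.27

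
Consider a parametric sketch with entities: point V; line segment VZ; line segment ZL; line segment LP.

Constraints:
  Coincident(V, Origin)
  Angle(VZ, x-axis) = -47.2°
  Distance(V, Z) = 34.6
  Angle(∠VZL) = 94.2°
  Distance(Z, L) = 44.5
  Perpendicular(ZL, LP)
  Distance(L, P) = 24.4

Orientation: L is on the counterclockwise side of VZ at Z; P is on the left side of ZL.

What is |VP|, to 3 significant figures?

48.1

∠VZL = 94.2°, so ZL runs at -47.2° + (180° − 94.2°) = 38.6° from the x-axis; with |ZL| = 44.5, L = Z + 44.5·(cos 38.6°, sin 38.6°) = (58.3, 2.38). ZL ⟂ LP; with |LP| = 24.4 on the left of ZL, P = L + 24.4·(-0.624, 0.782) = (43.1, 21.4). Then |VP| = |P − V| = 48.1.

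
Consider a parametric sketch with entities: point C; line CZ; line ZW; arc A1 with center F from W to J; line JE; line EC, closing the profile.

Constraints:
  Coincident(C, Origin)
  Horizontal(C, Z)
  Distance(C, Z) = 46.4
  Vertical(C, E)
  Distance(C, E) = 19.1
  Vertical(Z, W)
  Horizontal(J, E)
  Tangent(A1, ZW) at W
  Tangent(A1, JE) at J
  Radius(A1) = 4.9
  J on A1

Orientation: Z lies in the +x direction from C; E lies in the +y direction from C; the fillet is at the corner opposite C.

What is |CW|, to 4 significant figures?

48.52

C is at the origin; CZ is horizontal with |CZ| = 46.4 and Z on the +x side, so Z = (46.40, 0.000). CE is vertical with |CE| = 19.1 and E on the +y side, so E = (0.000, 19.10). The virtual corner opposite C is at (46.40, 19.10). A1 meets ZW tangentially, so FW is at right angles to ZW and tangency of A1 to JE means the radius FJ is perpendicular to JE, with radius 4.9, so the center F sits 4.9 in from both sides at F = (41.50, 14.20). That places the tangent points at W = (46.40, 14.20) on ZW and J = (41.50, 19.10) on JE. Then |CW| = |W − C| = 48.52.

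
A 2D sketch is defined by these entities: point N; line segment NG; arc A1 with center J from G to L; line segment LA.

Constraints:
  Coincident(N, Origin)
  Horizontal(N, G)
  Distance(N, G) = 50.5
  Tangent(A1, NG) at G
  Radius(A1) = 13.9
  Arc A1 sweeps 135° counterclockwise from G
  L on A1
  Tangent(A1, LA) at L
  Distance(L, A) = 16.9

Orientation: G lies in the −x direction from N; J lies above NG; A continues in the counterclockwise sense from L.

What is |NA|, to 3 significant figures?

63.6

On A1, G sits at bearing -90° from J; a 135° counterclockwise sweep puts L at bearing 45°, so L = J + 13.9·(cos 45°, sin 45°) = (-40.7, 23.7). Tangency of A1 to LA means the radius JL is perpendicular to LA, so LA runs along (−sin 45°, cos 45°); with |LA| = 16.9, A = (-52.6, 35.7). Then |NA| = |A − N| = 63.6.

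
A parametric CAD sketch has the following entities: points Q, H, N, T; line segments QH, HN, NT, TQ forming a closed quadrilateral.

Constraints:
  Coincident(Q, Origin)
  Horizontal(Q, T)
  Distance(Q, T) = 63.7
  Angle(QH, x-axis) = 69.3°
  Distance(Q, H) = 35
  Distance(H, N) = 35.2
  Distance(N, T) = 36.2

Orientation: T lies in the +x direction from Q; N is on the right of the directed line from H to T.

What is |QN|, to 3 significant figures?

27.5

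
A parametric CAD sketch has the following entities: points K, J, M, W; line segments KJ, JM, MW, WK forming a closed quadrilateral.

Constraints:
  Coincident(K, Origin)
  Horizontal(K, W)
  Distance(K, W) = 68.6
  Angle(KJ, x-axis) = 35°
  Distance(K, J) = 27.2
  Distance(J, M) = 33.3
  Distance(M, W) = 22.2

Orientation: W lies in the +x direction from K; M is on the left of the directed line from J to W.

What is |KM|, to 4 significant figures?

58.32

K is at the origin; K and W share the same y with |KW| = 68.6 and W in +x, so W = (68.6, 0). KJ runs at 35.0° with |KJ| = 27.2, so J = (22.28, 15.60). M is determined by |JM| = 33.3 and |MW| = 22.2 together: it lies at the intersection of circle(J, 33.3) and circle(W, 22.2). With |JW| = 48.88, the foot of the radical line on JW is 30.74 from J and the perpendicular offset is √(33.3² − 30.74²) = 12.80. Taking the left-of-JW solution: M = (55.50, 17.92).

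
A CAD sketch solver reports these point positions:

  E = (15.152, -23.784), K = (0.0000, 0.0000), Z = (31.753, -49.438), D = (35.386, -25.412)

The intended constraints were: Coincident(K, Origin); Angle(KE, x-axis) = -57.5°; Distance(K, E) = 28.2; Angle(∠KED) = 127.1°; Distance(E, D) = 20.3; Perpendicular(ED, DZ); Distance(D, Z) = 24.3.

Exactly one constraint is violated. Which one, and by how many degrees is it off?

Perpendicular(ED, DZ) — off by 4.00°.

K = (0.00, 0.00) ✓; KE at -57.50° ✓; |KE| = 28.20 ✓; ∠KED = 127.1° ✓; |ED| = 20.30 ✓; ∠(ED, DZ) = 94.00° ✗; |DZ| = 24.30 ✓.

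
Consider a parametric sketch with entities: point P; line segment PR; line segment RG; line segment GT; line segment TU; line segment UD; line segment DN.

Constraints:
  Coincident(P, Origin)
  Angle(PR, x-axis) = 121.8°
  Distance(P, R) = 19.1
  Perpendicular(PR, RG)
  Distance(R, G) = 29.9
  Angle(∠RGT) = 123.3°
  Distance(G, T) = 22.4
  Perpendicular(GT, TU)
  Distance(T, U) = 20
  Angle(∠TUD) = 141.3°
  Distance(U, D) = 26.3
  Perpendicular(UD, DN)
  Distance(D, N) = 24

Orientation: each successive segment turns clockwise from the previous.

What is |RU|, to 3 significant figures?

39.1

P is at the origin; PR runs at 121.8° with length 19.1, so R = (-10.1, 16.2). PR is perpendicular to RG, so RG runs at 31.8°; with |RG| = 29.9, G = (15.3, 32.0). ∠RGT = 123.3° gives GT at -24.9° from the x-axis; with |GT| = 22.4, T = (35.7, 22.6). GT is perpendicular to TU, so TU runs at -115°; with |TU| = 20.0, U = (27.2, 4.42). Then |RU| = |U − R| = 39.1.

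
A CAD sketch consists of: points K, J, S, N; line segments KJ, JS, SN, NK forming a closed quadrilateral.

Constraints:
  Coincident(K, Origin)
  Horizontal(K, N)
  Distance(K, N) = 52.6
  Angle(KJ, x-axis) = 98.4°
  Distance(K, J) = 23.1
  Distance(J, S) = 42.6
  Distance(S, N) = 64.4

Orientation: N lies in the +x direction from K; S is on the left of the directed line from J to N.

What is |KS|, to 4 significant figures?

61.06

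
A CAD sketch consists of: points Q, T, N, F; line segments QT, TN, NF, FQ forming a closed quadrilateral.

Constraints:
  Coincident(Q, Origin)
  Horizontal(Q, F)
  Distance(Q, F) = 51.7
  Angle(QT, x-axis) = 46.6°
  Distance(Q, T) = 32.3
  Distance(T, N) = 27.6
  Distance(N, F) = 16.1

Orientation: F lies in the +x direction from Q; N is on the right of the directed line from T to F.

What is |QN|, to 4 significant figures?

35.62

Q is at the origin; Q and F share the same y with |QF| = 51.7 and F in +x, so F = (51.7, 0). QT runs at 46.6° with |QT| = 32.3, so T = (22.19, 23.47). N is determined by |TN| = 27.6 and |NF| = 16.1 together: it lies at the intersection of circle(T, 27.6) and circle(F, 16.1). With |TF| = 37.70, the foot of the radical line on TF is 25.52 from T and the perpendicular offset is √(27.6² − 25.52²) = 10.52. Taking the right-of-TF solution: N = (35.61, -0.6492).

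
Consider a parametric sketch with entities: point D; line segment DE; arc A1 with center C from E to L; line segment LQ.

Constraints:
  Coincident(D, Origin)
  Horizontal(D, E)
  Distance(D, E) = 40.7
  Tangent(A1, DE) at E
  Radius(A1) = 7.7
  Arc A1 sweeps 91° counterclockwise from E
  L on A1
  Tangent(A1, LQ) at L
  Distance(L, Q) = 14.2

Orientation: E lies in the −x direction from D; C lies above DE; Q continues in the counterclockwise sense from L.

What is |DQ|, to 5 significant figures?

39.886

D is at the origin; DE is horizontal with |DE| = 40.7 and E on the −x side, so E = (-40.700, 0.0000). The tangent condition forces CE to be normal to DE, so C = E + (0, 7.7) = (-40.700, 7.7000). On A1, E sits at bearing -90° from C; a 91° counterclockwise sweep puts L at bearing 1°, so L = C + 7.7·(cos 1°, sin 1°) = (-33.001, 7.8344). Tangency of A1 to LQ means the radius CL is perpendicular to LQ, so LQ runs along (−sin 1°, cos 1°); with |LQ| = 14.2, Q = (-33.249, 22.032). Then |DQ| = |Q − D| = 39.886.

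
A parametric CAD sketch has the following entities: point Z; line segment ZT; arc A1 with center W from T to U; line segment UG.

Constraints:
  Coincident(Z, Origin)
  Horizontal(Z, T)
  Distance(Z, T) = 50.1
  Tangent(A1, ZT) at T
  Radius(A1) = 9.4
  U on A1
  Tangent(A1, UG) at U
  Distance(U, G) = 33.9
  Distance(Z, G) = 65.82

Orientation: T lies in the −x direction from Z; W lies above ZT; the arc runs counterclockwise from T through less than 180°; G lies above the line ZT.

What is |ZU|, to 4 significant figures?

42.52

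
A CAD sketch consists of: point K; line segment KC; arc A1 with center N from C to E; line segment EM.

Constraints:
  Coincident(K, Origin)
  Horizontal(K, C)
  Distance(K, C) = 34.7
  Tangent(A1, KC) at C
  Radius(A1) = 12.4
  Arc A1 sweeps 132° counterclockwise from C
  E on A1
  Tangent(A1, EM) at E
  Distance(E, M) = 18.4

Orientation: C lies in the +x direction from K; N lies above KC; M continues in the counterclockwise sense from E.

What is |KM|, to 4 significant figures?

46.69

K is at the origin; K and C share the same y with |KC| = 34.7 and C on the +x side, so C = (34.70, 0.000). Since A1 is tangent to KC there, NC ⟂ KC, so N = C + (0, 12.4) = (34.70, 12.40). On A1, C sits at bearing -90° from N; a 132° counterclockwise sweep puts E at bearing 42°, so E = N + 12.4·(cos 42°, sin 42°) = (43.91, 20.70). A1 meets EM tangentially, so NE is at right angles to EM, so EM runs along (−sin 42°, cos 42°); with |EM| = 18.4, M = (31.60, 34.37). Then |KM| = |M − K| = 46.69.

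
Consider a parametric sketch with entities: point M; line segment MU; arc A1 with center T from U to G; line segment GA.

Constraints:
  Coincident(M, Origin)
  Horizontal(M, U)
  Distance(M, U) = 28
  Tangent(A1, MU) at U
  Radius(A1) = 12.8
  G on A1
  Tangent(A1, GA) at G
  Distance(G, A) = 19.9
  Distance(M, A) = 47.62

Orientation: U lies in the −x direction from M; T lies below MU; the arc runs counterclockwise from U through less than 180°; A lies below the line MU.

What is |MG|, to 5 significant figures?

43.585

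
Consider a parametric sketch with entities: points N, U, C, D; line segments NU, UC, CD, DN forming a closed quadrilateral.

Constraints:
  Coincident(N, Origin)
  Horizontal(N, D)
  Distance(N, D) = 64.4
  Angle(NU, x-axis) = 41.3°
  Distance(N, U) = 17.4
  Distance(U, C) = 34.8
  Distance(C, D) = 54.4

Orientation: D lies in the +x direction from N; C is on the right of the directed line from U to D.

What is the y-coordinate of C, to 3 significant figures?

-23.2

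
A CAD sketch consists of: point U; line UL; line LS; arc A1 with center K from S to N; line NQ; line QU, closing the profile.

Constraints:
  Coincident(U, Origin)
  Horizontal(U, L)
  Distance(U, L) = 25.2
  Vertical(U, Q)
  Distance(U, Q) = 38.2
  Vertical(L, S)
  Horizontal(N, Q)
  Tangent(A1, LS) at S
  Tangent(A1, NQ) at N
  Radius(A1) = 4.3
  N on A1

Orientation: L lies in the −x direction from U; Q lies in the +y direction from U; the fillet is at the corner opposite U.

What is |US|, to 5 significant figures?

42.240

U is at the origin; U and L share the same y with |UL| = 25.2 and L on the −x side, so L = (-25.200, 0.0000). U and Q share the same x with |UQ| = 38.2 and Q on the +y side, so Q = (0.0000, 38.200). The virtual corner opposite U is at (-25.200, 38.200). Since A1 is tangent to LS there, KS ⟂ LS and the tangent condition forces KN to be normal to NQ, with radius 4.3, so the center K sits 4.3 in from both sides at K = (-20.900, 33.900). That places the tangent points at S = (-25.200, 33.900) on LS and N = (-20.900, 38.200) on NQ. Then |US| = |S − U| = 42.240.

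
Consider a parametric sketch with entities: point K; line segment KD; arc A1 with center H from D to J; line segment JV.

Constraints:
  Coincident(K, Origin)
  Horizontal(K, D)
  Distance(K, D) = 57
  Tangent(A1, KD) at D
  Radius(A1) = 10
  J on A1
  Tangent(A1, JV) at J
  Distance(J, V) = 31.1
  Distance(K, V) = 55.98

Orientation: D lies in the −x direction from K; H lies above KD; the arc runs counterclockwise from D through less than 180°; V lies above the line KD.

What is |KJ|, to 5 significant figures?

47.878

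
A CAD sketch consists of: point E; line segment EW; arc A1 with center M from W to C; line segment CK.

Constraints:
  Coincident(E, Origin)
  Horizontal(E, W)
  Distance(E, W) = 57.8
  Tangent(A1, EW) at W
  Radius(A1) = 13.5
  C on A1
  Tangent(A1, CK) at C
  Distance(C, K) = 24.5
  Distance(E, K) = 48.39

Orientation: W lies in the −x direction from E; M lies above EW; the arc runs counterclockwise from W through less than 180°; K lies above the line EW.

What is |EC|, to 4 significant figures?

46.00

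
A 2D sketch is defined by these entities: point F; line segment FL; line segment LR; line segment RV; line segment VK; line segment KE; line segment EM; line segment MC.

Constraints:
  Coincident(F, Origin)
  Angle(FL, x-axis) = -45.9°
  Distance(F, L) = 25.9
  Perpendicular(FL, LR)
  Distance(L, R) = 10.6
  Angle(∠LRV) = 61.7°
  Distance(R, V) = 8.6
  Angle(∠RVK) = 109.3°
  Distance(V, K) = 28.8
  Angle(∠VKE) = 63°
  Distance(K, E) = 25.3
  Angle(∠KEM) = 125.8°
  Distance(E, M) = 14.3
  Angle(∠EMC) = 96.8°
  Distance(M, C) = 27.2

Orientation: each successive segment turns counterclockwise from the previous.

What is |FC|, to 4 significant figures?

19.26

F is at the origin; FL runs at -45.9° with length 25.9, so L = (18.02, -18.60). FL ⟂ LR, so LR runs at 44.10°; with |LR| = 10.6, R = (25.64, -11.22). ∠LRV = 61.7° gives RV at 162.4° from the x-axis; with |RV| = 8.6, V = (17.44, -8.622). ∠RVK = 109.3° gives VK at -126.9° from the x-axis; with |VK| = 28.8, K = (0.1467, -31.65). ∠VKE = 63.0° gives KE at -9.900° from the x-axis; with |KE| = 25.3, E = (25.07, -36.00). ∠KEM = 125.8° gives EM at 44.30° from the x-axis; with |EM| = 14.3, M = (35.30, -26.02). ∠EMC = 96.8° gives MC at 127.5° from the x-axis; with |MC| = 27.2, C = (18.75, -4.437). Then |FC| = |C − F| = 19.26.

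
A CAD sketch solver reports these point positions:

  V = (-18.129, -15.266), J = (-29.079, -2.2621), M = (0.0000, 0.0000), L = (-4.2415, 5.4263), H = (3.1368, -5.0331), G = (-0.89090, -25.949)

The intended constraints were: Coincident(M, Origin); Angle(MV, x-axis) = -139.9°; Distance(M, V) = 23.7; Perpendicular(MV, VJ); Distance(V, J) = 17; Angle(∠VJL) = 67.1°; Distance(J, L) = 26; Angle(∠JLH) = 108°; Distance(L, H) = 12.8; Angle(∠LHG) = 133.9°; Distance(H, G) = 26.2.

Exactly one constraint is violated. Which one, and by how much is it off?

Distance(H, G) = 26.2 — off by 4.90.

M = (0.00, 0.00) ✓; MV at -139.9° ✓; |MV| = 23.70 ✓; ∠(MV, VJ) = 90.00° ✓; |VJ| = 17.00 ✓; ∠VJL = 67.10° ✓; |JL| = 26.00 ✓; ∠JLH = 108.0° ✓; |LH| = 12.80 ✓; ∠LHG = 133.9° ✓; |HG| = 21.30 ✗.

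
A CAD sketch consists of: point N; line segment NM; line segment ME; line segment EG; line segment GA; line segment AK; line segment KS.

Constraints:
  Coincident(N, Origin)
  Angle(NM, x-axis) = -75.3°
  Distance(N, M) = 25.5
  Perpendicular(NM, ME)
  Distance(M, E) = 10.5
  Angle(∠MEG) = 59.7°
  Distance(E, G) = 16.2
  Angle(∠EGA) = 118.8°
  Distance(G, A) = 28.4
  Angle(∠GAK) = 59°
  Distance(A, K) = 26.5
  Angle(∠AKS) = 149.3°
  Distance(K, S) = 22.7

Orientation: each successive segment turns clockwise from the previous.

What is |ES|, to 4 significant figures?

19.45

N is at the origin; NM runs at -75.3° with length 25.5, so M = (6.471, -24.67). NM is perpendicular to ME, so ME runs at -165.3°; with |ME| = 10.5, E = (-3.685, -27.33). ∠MEG = 59.7° gives EG at 74.40° from the x-axis; with |EG| = 16.2, G = (0.6710, -11.73). ∠EGA = 118.8° gives GA at 13.20° from the x-axis; with |GA| = 28.4, A = (28.32, -5.241). ∠GAK = 59.0° gives AK at -107.8° from the x-axis; with |AK| = 26.5, K = (20.22, -30.47). ∠AKS = 149.3° gives KS at -138.5° from the x-axis; with |KS| = 22.7, S = (3.218, -45.51). Then |ES| = |S − E| = 19.45.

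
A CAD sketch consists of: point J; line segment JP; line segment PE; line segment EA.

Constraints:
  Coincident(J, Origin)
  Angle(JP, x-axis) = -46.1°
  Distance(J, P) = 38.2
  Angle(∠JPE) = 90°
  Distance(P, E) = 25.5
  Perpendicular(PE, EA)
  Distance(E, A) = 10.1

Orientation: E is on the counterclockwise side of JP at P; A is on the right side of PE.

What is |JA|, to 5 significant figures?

54.618

J is at the origin; JP runs at -46.1° with length 38.2, so P = 38.2·(cos -46.1°, sin -46.1°) = (26.488, -27.525). ∠JPE = 90.0°, so PE runs at -46.1° + (180° − 90.0°) = 43.900° from the x-axis; with |PE| = 25.5, E = P + 25.5·(cos 43.900°, sin 43.900°) = (44.862, -9.8433). PE is perpendicular to EA; with |EA| = 10.1 on the right of PE, A = E + 10.1·(0.69340, -0.72055) = (51.865, -17.121). Then |JA| = |A − J| = 54.618.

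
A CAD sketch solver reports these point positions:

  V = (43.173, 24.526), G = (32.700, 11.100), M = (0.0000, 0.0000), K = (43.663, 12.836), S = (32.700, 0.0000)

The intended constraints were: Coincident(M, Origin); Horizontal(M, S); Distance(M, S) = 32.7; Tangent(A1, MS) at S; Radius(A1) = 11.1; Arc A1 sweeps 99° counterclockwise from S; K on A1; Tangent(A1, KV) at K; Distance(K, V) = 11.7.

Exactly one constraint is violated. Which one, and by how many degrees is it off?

Tangent(A1, KV) at K — off by 6.60°.

M = (0.00, 0.00) ✓; M.y = 0.00, S.y = 0.00 ✓; |MS| = 32.70 ✓; ∠(GS, SM) = 90.00° ✓; |GS| = 11.10 ✓; bearing(G→K) − bearing(G→S) = 99.00° ✓; |GK| = 11.10 ✓; ∠(GK, KV) = 96.60° ✗; |KV| = 11.70 ✓.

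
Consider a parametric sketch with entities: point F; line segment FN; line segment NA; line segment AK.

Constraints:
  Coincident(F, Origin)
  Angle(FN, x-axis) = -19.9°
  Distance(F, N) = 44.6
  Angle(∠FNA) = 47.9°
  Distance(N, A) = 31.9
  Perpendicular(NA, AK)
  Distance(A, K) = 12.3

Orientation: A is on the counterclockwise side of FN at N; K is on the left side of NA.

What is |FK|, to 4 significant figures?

20.89

F is at the origin; FN runs at -19.9° with length 44.6, so N = 44.6·(cos -19.9°, sin -19.9°) = (41.94, -15.18). ∠FNA = 47.9°, so NA runs at -19.9° + (180° − 47.9°) = 112.2° from the x-axis; with |NA| = 31.9, A = N + 31.9·(cos 112.2°, sin 112.2°) = (29.88, 14.35). NA is perpendicular to AK; with |AK| = 12.3 on the left of NA, K = A + 12.3·(-0.9259, -0.3778) = (18.50, 9.707). Then |FK| = |K − F| = 20.89.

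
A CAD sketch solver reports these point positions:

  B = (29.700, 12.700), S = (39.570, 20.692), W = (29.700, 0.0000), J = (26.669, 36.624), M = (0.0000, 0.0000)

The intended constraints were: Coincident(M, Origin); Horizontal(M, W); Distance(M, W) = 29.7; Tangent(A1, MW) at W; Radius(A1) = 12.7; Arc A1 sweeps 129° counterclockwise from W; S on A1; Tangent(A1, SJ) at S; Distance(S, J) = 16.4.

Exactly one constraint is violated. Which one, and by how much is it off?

Distance(S, J) = 16.4 — off by 4.10.

M = (0.00, 0.00) ✓; M.y = 0.00, W.y = 0.00 ✓; |MW| = 29.70 ✓; ∠(BW, WM) = 90.00° ✓; |BW| = 12.70 ✓; bearing(B→S) − bearing(B→W) = 129.0° ✓; |BS| = 12.70 ✓; ∠(BS, SJ) = 90.00° ✓; |SJ| = 20.50 ✗.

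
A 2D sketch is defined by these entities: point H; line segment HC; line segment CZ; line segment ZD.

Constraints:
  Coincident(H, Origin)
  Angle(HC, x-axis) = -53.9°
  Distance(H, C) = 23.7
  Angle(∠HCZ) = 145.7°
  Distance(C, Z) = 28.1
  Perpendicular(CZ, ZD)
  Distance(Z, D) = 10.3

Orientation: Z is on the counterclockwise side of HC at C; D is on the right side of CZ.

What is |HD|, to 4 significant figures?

53.22

∠HCZ = 145.7°, so CZ runs at -53.9° + (180° − 145.7°) = -19.60° from the x-axis; with |CZ| = 28.1, Z = C + 28.1·(cos -19.60°, sin -19.60°) = (40.44, -28.58). CZ is perpendicular to ZD; with |ZD| = 10.3 on the right of CZ, D = Z + 10.3·(-0.3355, -0.9421) = (36.98, -38.28). Then |HD| = |D − H| = 53.22.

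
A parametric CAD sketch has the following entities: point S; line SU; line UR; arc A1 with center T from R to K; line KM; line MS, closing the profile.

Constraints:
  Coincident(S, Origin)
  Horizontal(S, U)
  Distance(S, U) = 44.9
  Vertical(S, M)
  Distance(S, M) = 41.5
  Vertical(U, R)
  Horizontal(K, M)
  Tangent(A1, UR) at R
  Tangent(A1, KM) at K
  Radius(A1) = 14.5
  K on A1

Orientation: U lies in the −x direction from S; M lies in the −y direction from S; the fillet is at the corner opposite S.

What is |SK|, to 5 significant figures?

51.443

S is at the origin; SU is horizontal with |SU| = 44.9 and U on the −x side, so U = (-44.900, 0.0000). S and M share the same x with |SM| = 41.5 and M on the −y side, so M = (0.0000, -41.500). The virtual corner opposite S is at (-44.900, -41.500). A1 meets UR tangentially, so TR is at right angles to UR and the tangent condition forces TK to be normal to KM, with radius 14.5, so the center T sits 14.5 in from both sides at T = (-30.400, -27.000). That places the tangent points at R = (-44.900, -27.000) on UR and K = (-30.400, -41.500) on KM. Then |SK| = |K − S| = 51.443.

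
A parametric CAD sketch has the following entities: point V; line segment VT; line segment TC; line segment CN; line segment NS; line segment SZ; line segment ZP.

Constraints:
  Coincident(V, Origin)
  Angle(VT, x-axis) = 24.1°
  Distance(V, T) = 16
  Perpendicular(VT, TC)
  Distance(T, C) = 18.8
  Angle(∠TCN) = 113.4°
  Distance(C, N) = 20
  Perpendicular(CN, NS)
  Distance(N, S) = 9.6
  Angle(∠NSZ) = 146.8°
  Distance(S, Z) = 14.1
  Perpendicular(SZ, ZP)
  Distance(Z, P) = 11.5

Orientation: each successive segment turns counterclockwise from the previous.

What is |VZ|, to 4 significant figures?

5.523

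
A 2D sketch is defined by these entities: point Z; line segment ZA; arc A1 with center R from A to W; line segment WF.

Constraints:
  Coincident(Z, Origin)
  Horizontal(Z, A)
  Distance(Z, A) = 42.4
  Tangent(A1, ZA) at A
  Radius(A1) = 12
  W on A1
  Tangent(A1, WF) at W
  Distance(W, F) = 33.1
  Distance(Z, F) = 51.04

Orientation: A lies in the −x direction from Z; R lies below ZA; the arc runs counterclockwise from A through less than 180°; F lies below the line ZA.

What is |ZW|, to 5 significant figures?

54.734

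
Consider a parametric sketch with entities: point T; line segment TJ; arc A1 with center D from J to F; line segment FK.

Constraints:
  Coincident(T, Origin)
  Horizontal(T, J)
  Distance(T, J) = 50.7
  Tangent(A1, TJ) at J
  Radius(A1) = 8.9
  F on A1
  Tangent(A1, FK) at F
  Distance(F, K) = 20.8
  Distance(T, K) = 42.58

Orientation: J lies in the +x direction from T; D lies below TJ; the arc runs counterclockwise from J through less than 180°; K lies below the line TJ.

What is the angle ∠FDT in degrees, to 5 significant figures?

12.212°

Checks: |DF| = 8.900 ✓; ∠(DF, FK) = 90.00° ✓; |FK| = 20.80 ✓; |TK| = 42.58 ✓.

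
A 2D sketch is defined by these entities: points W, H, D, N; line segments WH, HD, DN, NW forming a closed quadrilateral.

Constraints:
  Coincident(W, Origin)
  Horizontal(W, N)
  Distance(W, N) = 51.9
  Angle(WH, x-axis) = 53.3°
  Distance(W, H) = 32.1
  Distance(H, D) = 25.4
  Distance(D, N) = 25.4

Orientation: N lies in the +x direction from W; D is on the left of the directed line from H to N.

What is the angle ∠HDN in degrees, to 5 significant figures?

110.05°

Checks: |WN| = 51.90 ✓; |WH| = 32.10 ✓; |HD| = 25.40 ✓; |DN| = 25.40 ✓.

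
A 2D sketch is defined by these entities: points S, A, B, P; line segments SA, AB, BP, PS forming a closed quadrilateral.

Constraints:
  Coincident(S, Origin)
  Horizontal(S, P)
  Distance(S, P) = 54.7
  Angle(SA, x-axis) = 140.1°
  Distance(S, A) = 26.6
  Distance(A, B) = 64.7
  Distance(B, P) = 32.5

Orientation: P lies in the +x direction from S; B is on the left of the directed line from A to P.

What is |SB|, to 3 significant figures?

52.5

Checks: |AB| = 64.70 ✓; |BP| = 32.50 ✓.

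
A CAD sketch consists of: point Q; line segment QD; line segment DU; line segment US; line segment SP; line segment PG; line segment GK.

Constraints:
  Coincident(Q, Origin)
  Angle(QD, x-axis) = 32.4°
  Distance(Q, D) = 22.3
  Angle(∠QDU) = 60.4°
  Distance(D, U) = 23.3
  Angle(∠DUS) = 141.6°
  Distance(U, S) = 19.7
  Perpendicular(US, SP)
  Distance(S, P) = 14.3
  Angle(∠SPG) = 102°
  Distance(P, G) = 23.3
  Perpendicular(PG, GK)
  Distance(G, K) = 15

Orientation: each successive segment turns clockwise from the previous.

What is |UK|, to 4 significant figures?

7.652

Q is at the origin; QD runs at 32.4° with length 22.3, so D = (18.83, 11.95). ∠QDU = 60.4° gives DU at -87.20° from the x-axis; with |DU| = 23.3, U = (19.97, -11.32). ∠DUS = 141.6° gives US at -125.6° from the x-axis; with |US| = 19.7, S = (8.499, -27.34). The perpendicularity gives SP at right angles to US, so SP runs at 144.4°; with |SP| = 14.3, P = (-3.128, -19.02). ∠SPG = 102.0° gives PG at 66.40° from the x-axis; with |PG| = 23.3, G = (6.200, 2.334). PG ⟂ GK, so GK runs at -23.60°; with |GK| = 15.0, K = (19.95, -3.671). Then |UK| = |K − U| = 7.652.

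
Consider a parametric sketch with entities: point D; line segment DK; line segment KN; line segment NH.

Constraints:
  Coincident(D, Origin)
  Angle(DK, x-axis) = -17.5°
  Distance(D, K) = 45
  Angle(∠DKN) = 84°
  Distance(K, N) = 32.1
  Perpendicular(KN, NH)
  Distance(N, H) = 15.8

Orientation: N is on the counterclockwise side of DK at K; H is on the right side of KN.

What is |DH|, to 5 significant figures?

66.463

∠DKN = 84.0°, so KN runs at -17.5° + (180° − 84.0°) = 78.500° from the x-axis; with |KN| = 32.1, N = K + 32.1·(cos 78.500°, sin 78.500°) = (49.317, 17.924). The perpendicularity gives NH at right angles to KN; with |NH| = 15.8 on the right of KN, H = N + 15.8·(0.97992, -0.19937) = (64.800, 14.774). Then |DH| = |H − D| = 66.463.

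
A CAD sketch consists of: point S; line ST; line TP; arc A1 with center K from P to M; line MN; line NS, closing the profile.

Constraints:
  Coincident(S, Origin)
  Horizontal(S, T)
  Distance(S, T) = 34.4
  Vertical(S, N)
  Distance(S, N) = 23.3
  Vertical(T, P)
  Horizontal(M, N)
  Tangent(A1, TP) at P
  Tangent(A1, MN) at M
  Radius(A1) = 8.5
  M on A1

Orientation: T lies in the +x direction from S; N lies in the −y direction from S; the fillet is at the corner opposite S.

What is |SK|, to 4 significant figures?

29.83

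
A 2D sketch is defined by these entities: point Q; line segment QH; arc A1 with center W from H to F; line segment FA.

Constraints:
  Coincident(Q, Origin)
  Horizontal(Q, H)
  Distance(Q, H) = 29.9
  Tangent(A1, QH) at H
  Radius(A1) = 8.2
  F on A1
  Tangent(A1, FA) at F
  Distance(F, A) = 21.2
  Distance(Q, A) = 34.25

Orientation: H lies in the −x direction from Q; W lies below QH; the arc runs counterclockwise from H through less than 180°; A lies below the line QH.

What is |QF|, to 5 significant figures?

38.103

Checks: ∠(WH, HQ) = 90.00° ✓; |WH| = 8.200 ✓; |WF| = 8.200 ✓; ∠(WF, FA) = 90.00° ✓; |FA| = 21.20 ✓; |QA| = 34.25 ✓.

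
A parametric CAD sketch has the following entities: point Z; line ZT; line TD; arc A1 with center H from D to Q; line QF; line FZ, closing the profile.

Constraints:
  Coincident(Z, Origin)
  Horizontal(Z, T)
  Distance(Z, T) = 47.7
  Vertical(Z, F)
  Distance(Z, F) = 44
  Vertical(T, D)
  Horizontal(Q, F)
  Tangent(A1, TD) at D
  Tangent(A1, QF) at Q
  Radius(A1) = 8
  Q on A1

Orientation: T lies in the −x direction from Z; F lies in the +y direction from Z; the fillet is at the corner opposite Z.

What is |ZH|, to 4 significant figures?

53.59

Z is at the origin; ZT is horizontal with |ZT| = 47.7 and T on the −x side, so T = (-47.70, 0.000). Z and F share the same x with |ZF| = 44.0 and F on the +y side, so F = (0.000, 44.00). The virtual corner opposite Z is at (-47.70, 44.00). Since A1 is tangent to TD there, HD ⟂ TD and the tangent condition forces HQ to be normal to QF, with radius 8.0, so the center H sits 8.0 in from both sides at H = (-39.70, 36.00). Then |ZH| = |H − Z| = 53.59.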